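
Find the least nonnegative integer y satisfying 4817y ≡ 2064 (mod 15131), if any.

1593

gcd(15131, 4817) = 1  (15131 = 3·4817 + 680, 4817 = 7·680 + 57, 680 = 11·57 + 53, 57 = 1·53 + 4, 53 = 13·4 + 1, 4 = 4·1).
1 divides 2064, so solutions exist.
Back-substituting, 4817·(-3716) + 15131·(1183) = 1.
So 4817·(-3716) ≡ 1 (mod 15131); multiply by 2064: y ≡ -7669824 (mod 15131).
Smallest nonnegative: y = -7669824 mod 15131 = 1593.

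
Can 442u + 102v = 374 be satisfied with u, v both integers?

yes

gcd(442, 102) = 34  (442 = 4×102 + 34, 102 = 3×34).
34 divides 374, so integer solutions exist.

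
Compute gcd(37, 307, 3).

gcd(307, 37) = 1.
gcd(1, 3) = 1.

1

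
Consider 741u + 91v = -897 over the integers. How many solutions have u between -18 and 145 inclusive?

23

gcd(741, 91) = 13.
By Bézout, 741×(1) + 91×(-8) = 13.
Particular solution: (1, -18).
General solution: u = 1 + 7t, v = -18 - 57t for integer t.
-18 ≤ 1 + 7t ≤ 145 gives t ∈ [-2, 20], which is 23 values.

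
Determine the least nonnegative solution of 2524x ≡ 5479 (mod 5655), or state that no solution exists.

4696

gcd(5655, 2524):
  5655 = 2·2524 + 607
  2524 = 4·607 + 96
  607 = 6·96 + 31
  96 = 3·31 + 3
  31 = 10·3 + 1
  3 = 3·1
so gcd(5655, 2524) = 1.
1 divides 5479, so solutions exist.
Back-substitute for Bézout coefficients:
  1 = 31 - 10·3
  ... = 2524·(-1826) + 5655·(815)
So 2524·(-1826) ≡ 1 (mod 5655); multiply by 5479: x ≡ -10004654 (mod 5655).
Smallest nonnegative: x = -10004654 mod 5655 = 4696.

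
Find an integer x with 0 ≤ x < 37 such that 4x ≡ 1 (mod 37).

28

gcd(37, 4) = 1.
By Bézout, 4×(-9) + 37×(1) = 1.
So 4×-9 ≡ 1 (mod 37), and -9 mod 37 = 28.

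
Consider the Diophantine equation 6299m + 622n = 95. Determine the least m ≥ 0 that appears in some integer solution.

gcd(6299, 622) = 1  (6299 = 10*622 + 79, 622 = 7*79 + 69, 79 = 1*69 + 10, 69 = 6*10 + 9, 10 = 1*9 + 1, 9 = 9*1).
1 divides 95, so solutions exist.
Back-substituting, 6299*(63) + 622*(-638) = 1.
Scale by 95/1 = 95: (m₀, n₀) = (5985, -60610).
General solution: m = 5985 + 622t, n = -60610 - 6299t for integer t.
m ≥ 0: smallest is 5985 mod 622 = 387 (at t = -9), with n = -3919.

387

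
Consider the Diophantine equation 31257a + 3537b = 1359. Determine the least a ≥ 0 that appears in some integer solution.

gcd(31257, 3537):
  31257 = 8*3537 + 2961
  3537 = 1*2961 + 576
  2961 = 5*576 + 81
  576 = 7*81 + 9
  81 = 9*9
so gcd(31257, 3537) = 9.
9 divides 1359, so solutions exist.
Back-substitute for Bézout coefficients:
  9 = 576 - 7*81
  ... = 31257*(-43) + 3537*(380)
Scale by 1359/9 = 151: (a₀, b₀) = (-6493, 57380).
General solution: a = -6493 + 393t, b = 57380 - 3473t for integer t.
a ≥ 0: smallest is -6493 mod 393 = 188 (at t = 17), with b = -1661.

188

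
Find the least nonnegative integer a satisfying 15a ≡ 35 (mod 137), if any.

48

gcd(137, 15) = 1.
1 divides 35, so solutions exist.
By Bézout, 15·(64) + 137·(-7) = 1.
So 15·(64) ≡ 1 (mod 137); multiply by 35: a ≡ 2240 (mod 137).
Smallest nonnegative: a = 2240 mod 137 = 48.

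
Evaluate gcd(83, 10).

gcd(83, 10) = 1  (83 = 8*10 + 3, 10 = 3*3 + 1, 3 = 3*1).

1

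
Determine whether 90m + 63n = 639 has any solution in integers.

gcd(90, 63):
  90 = 1×63 + 27
  63 = 2×27 + 9
  27 = 3×9
so gcd(90, 63) = 9.
9 divides 639, so integer solutions exist.

yes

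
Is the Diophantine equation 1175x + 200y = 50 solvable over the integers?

gcd(1175, 200) = 25  (1175 = 5*200 + 175, 200 = 1*175 + 25, 175 = 7*25).
25 divides 50, so integer solutions exist.

yes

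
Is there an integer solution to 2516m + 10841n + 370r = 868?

no

gcd(10841, 2516):
  10841 = 4*2516 + 777
  2516 = 3*777 + 185
  777 = 4*185 + 37
  185 = 5*37
so gcd(10841, 2516) = 37.
gcd(37, 370) = 37.
37 does not divide 868 (remainder 17), so no integer solutions.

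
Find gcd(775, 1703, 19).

1

gcd(1703, 775) = 1  (1703 = 2*775 + 153, 775 = 5*153 + 10, 153 = 15*10 + 3, 10 = 3*3 + 1, 3 = 3*1).
gcd(1, 19) = 1.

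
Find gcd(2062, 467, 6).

1

gcd(2062, 467):
  2062 = 4×467 + 194
  467 = 2×194 + 79
  194 = 2×79 + 36
  79 = 2×36 + 7
  36 = 5×7 + 1
  7 = 7×1
so gcd(2062, 467) = 1.
gcd(1, 6) = 1.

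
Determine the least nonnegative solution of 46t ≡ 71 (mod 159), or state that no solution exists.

5

gcd(159, 46):
  159 = 3×46 + 21
  46 = 2×21 + 4
  21 = 5×4 + 1
  4 = 4×1
so gcd(159, 46) = 1.
1 divides 71, so solutions exist.
Back-substitute for Bézout coefficients:
  1 = 21 - 5×4
  ... = 46×(-38) + 159×(11)
So 46×(-38) ≡ 1 (mod 159); multiply by 71: t ≡ -2698 (mod 159).
Smallest nonnegative: t = -2698 mod 159 = 5.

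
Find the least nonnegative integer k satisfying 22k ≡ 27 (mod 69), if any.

42

gcd(69, 22):
  69 = 3·22 + 3
  22 = 7·3 + 1
  3 = 3·1
so gcd(69, 22) = 1.
1 divides 27, so solutions exist.
Back-substitute for Bézout coefficients:
  1 = 22 - 7·3
  ... = 22·(22) + 69·(-7)
So 22·(22) ≡ 1 (mod 69); multiply by 27: k ≡ 594 (mod 69).
Smallest nonnegative: k = 594 mod 69 = 42.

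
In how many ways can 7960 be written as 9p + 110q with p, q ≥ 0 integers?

gcd(110, 9) = 1.
By Bézout, 9·(49) + 110·(-4) = 1.
One solution: (90, 65).
General: p = 90 + 110t, q = 65 - 9t.
p ≥ 0 ⇒ t ≥ 0; q ≥ 0 ⇒ t ≤ 7. So t ∈ [0, 7]: 8 solutions.

8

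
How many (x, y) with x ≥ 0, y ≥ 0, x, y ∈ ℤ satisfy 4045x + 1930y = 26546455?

17

gcd(4045, 1930):
  4045 = 2×1930 + 185
  1930 = 10×185 + 80
  185 = 2×80 + 25
  80 = 3×25 + 5
  25 = 5×5
so gcd(4045, 1930) = 5.
Back-substitute for Bézout coefficients:
  5 = 80 - 3×25
  ... = 4045×(-73) + 1930×(153)
Scale by 5309291: one solution is (-387578243, 812321523). Reduce x mod 386: (111, 13522).
General: x = 111 + 386t, y = 13522 - 809t.
x ≥ 0 ⇒ t ≥ 0; y ≥ 0 ⇒ t ≤ 16. So t ∈ [0, 16]: 17 solutions.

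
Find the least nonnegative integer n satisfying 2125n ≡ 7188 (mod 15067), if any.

gcd(15067, 2125):
  15067 = 7*2125 + 192
  2125 = 11*192 + 13
  192 = 14*13 + 10
  13 = 1*10 + 3
  10 = 3*3 + 1
  3 = 3*1
so gcd(15067, 2125) = 1.
1 divides 7188, so solutions exist.
Back-substitute for Bézout coefficients:
  1 = 10 - 3*3
  ... = 2125*(-4630) + 15067*(653)
So 2125*(-4630) ≡ 1 (mod 15067); multiply by 7188: n ≡ -33280440 (mod 15067).
Smallest nonnegative: n = -33280440 mod 15067 = 2563.

2563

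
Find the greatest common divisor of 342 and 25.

gcd(342, 25):
  342 = 13*25 + 17
  25 = 1*17 + 8
  17 = 2*8 + 1
  8 = 8*1
so gcd(342, 25) = 1.

1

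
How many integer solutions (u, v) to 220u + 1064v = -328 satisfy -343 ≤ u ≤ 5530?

gcd(1064, 220):
  1064 = 4×220 + 184
  220 = 1×184 + 36
  184 = 5×36 + 4
  36 = 9×4
so gcd(1064, 220) = 4.
Back-substitute for Bézout coefficients:
  4 = 184 - 5×36
  ... = 220×(-29) + 1064×(6)
Scale by -82: particular solution (2378, -492); reduce u mod 266: (250, -52).
General solution: u = 250 + 266t, v = -52 - 55t for integer t.
-343 ≤ 250 + 266t ≤ 5530 gives t ∈ [-2, 19], which is 22 values.

22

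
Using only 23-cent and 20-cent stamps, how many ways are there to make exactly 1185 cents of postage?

2

Need nonnegative integers with 23j + 20k = 1185.
gcd(23, 20) = 1, and 23·(7) + 20·(-8) = 1.
So (j₀, k₀) = (8295, -9480); general j = 8295 + 20t, k = -9480 - 23t.
j ≥ 0 ⇒ t ≥ -414; k ≥ 0 ⇒ t ≤ -413. That's 2 values of t.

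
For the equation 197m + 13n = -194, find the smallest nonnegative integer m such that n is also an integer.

7

gcd(197, 13) = 1  (197 = 15*13 + 2, 13 = 6*2 + 1, 2 = 2*1).
1 divides -194, so solutions exist.
Back-substituting, 197*(-6) + 13*(91) = 1.
Scale by -194/1 = -194: (m₀, n₀) = (1164, -17654).
General solution: m = 1164 + 13t, n = -17654 - 197t for integer t.
m ≥ 0: smallest is 1164 mod 13 = 7 (at t = -89), with n = -121.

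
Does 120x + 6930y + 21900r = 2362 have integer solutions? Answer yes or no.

no

gcd(6930, 120) = 30.
gcd(30, 21900) = 30.
30 does not divide 2362 (remainder 22), so no integer solutions.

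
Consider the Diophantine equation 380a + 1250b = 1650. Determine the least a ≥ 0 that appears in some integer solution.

80

gcd(1250, 380):
  1250 = 3·380 + 110
  380 = 3·110 + 50
  110 = 2·50 + 10
  50 = 5·10
so gcd(1250, 380) = 10.
10 divides 1650, so solutions exist.
Back-substitute for Bézout coefficients:
  10 = 110 - 2·50
  ... = 380·(-23) + 1250·(7)
Scale by 1650/10 = 165: (a₀, b₀) = (-3795, 1155).
General solution: a = -3795 + 125t, b = 1155 - 38t for integer t.
a ≥ 0: smallest is -3795 mod 125 = 80 (at t = 31), with b = -23.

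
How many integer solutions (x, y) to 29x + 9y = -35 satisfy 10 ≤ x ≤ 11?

gcd(29, 9):
  29 = 3*9 + 2
  9 = 4*2 + 1
  2 = 2*1
so gcd(29, 9) = 1.
Back-substitute for Bézout coefficients:
  1 = 9 - 4*2
  ... = 29*(-4) + 9*(13)
Scale by -35: particular solution (140, -455); reduce x mod 9: (5, -20).
General solution: x = 5 + 9t, y = -20 - 29t for integer t.
10 ≤ 5 + 9t ≤ 11 gives t ∈ [1, 0], which is 0 values.

0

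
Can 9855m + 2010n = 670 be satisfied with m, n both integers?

no

gcd(9855, 2010) = 15.
15 does not divide 670 (remainder 10), so no integer solutions.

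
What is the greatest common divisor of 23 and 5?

gcd(23, 5):
  23 = 4*5 + 3
  5 = 1*3 + 2
  3 = 1*2 + 1
  2 = 2*1
so gcd(23, 5) = 1.

1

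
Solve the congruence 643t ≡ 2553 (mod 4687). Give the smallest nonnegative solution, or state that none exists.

gcd(4687, 643):
  4687 = 7×643 + 186
  643 = 3×186 + 85
  186 = 2×85 + 16
  85 = 5×16 + 5
  16 = 3×5 + 1
  5 = 5×1
so gcd(4687, 643) = 1.
1 divides 2553, so solutions exist.
Back-substitute for Bézout coefficients:
  1 = 16 - 3×5
  ... = 643×(-882) + 4687×(121)
So 643×(-882) ≡ 1 (mod 4687); multiply by 2553: t ≡ -2251746 (mod 4687).
Smallest nonnegative: t = -2251746 mod 4687 = 2701.

2701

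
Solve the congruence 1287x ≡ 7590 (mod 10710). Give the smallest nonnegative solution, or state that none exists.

gcd(10710, 1287) = 9.
9 does not divide 7590, so the congruence has no solution.

no solution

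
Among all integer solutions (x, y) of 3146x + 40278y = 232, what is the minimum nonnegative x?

18065

gcd(40278, 3146) = 2  (40278 = 12*3146 + 2526, 3146 = 1*2526 + 620, 2526 = 4*620 + 46, 620 = 13*46 + 22, 46 = 2*22 + 2, 22 = 11*2).
2 divides 232, so solutions exist.
Back-substituting, 3146*(-1754) + 40278*(137) = 2.
Scale by 232/2 = 116: (x₀, y₀) = (-203464, 15892).
General solution: x = -203464 + 20139t, y = 15892 - 1573t for integer t.
x ≥ 0: smallest is -203464 mod 20139 = 18065 (at t = 11), with y = -1411.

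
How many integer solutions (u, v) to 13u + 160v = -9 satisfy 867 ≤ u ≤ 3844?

gcd(160, 13) = 1  (160 = 12·13 + 4, 13 = 3·4 + 1, 4 = 4·1).
Back-substituting, 13·(37) + 160·(-3) = 1.
Scale by -9: particular solution (-333, 27); reduce u mod 160: (147, -12).
General solution: u = 147 + 160t, v = -12 - 13t for integer t.
867 ≤ 147 + 160t ≤ 3844 gives t ∈ [5, 23], which is 19 values.

19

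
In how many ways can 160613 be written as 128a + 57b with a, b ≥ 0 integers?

gcd(128, 57) = 1.
By Bézout, 128×(-4) + 57×(9) = 1.
One solution: (52, 2701).
General: a = 52 + 57t, b = 2701 - 128t.
a ≥ 0 ⇒ t ≥ 0; b ≥ 0 ⇒ t ≤ 21. So t ∈ [0, 21]: 22 solutions.

22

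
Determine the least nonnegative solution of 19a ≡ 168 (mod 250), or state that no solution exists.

22

gcd(250, 19):
  250 = 13*19 + 3
  19 = 6*3 + 1
  3 = 3*1
so gcd(250, 19) = 1.
1 divides 168, so solutions exist.
Back-substitute for Bézout coefficients:
  1 = 19 - 6*3
  ... = 19*(79) + 250*(-6)
So 19*(79) ≡ 1 (mod 250); multiply by 168: a ≡ 13272 (mod 250).
Smallest nonnegative: a = 13272 mod 250 = 22.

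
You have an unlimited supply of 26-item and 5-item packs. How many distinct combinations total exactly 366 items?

3

Need nonnegative integers with 26j + 5k = 366.
gcd(26, 5) = 1, and 26·(1) + 5·(-5) = 1.
So (j₀, k₀) = (366, -1830); general j = 366 + 5t, k = -1830 - 26t.
j ≥ 0 ⇒ t ≥ -73; k ≥ 0 ⇒ t ≤ -71. That's 3 values of t.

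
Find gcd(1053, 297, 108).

27

gcd(1053, 297) = 27  (1053 = 3*297 + 162, 297 = 1*162 + 135, 162 = 1*135 + 27, 135 = 5*27).
gcd(27, 108) = 27.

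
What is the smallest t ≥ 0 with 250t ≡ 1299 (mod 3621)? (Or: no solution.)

gcd(3621, 250):
  3621 = 14×250 + 121
  250 = 2×121 + 8
  121 = 15×8 + 1
  8 = 8×1
so gcd(3621, 250) = 1.
1 divides 1299, so solutions exist.
Back-substitute for Bézout coefficients:
  1 = 121 - 15×8
  ... = 250×(-449) + 3621×(31)
So 250×(-449) ≡ 1 (mod 3621); multiply by 1299: t ≡ -583251 (mod 3621).
Smallest nonnegative: t = -583251 mod 3621 = 3351.

3351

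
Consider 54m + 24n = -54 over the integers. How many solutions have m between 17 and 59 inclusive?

11

gcd(54, 24) = 6  (54 = 2·24 + 6, 24 = 4·6).
Back-substituting, 54·(1) + 24·(-2) = 6.
Scale by -9: particular solution (-9, 18); reduce m mod 4: (3, -9).
General solution: m = 3 + 4t, n = -9 - 9t for integer t.
17 ≤ 3 + 4t ≤ 59 gives t ∈ [4, 14], which is 11 values.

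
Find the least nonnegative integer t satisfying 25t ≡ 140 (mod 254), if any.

gcd(254, 25):
  254 = 10*25 + 4
  25 = 6*4 + 1
  4 = 4*1
so gcd(254, 25) = 1.
1 divides 140, so solutions exist.
Back-substitute for Bézout coefficients:
  1 = 25 - 6*4
  ... = 25*(61) + 254*(-6)
So 25*(61) ≡ 1 (mod 254); multiply by 140: t ≡ 8540 (mod 254).
Smallest nonnegative: t = 8540 mod 254 = 158.

158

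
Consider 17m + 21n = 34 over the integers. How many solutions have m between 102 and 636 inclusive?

gcd(21, 17) = 1.
By Bézout, 17*(5) + 21*(-4) = 1.
Particular solution: (2, 0).
General solution: m = 2 + 21t, n = 0 - 17t for integer t.
102 ≤ 2 + 21t ≤ 636 gives t ∈ [5, 30], which is 26 values.

26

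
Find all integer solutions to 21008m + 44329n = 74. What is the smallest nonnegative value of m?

gcd(44329, 21008):
  44329 = 2×21008 + 2313
  21008 = 9×2313 + 191
  2313 = 12×191 + 21
  191 = 9×21 + 2
  21 = 10×2 + 1
  2 = 2×1
so gcd(44329, 21008) = 1.
1 divides 74, so solutions exist.
Back-substitute for Bézout coefficients:
  1 = 21 - 10×2
  ... = 21008×(-21120) + 44329×(10009)
Scale by 74/1 = 74: (m₀, n₀) = (-1562880, 740666).
General solution: m = -1562880 + 44329t, n = 740666 - 21008t for integer t.
m ≥ 0: smallest is -1562880 mod 44329 = 32964 (at t = 36), with n = -15622.

32964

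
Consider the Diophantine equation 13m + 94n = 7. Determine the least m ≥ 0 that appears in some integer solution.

15

gcd(94, 13):
  94 = 7*13 + 3
  13 = 4*3 + 1
  3 = 3*1
so gcd(94, 13) = 1.
1 divides 7, so solutions exist.
Back-substitute for Bézout coefficients:
  1 = 13 - 4*3
  ... = 13*(29) + 94*(-4)
Scale by 7/1 = 7: (m₀, n₀) = (203, -28).
General solution: m = 203 + 94t, n = -28 - 13t for integer t.
m ≥ 0: smallest is 203 mod 94 = 15 (at t = -2), with n = -2.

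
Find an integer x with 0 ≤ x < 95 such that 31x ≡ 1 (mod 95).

gcd(95, 31) = 1.
By Bézout, 31×(46) + 95×(-15) = 1.
So 31×46 ≡ 1 (mod 95), and 46 mod 95 = 46.

46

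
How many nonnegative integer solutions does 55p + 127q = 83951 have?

gcd(127, 55):
  127 = 2×55 + 17
  55 = 3×17 + 4
  17 = 4×4 + 1
  4 = 4×1
so gcd(127, 55) = 1.
Back-substitute for Bézout coefficients:
  1 = 17 - 4×4
  ... = 55×(-30) + 127×(13)
Scale by 83951: one solution is (-2518530, 1091363). Reduce p mod 127: (7, 658).
General: p = 7 + 127t, q = 658 - 55t.
p ≥ 0 ⇒ t ≥ 0; q ≥ 0 ⇒ t ≤ 11. So t ∈ [0, 11]: 12 solutions.

12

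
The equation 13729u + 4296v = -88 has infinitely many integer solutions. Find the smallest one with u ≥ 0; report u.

4112

gcd(13729, 4296) = 1.
1 divides -88, so solutions exist.
By Bézout, 13729·(1369) + 4296·(-4375) = 1.
Scale by -88/1 = -88: (u₀, v₀) = (-120472, 385000).
General solution: u = -120472 + 4296t, v = 385000 - 13729t for integer t.
u ≥ 0: smallest is -120472 mod 4296 = 4112 (at t = 29), with v = -13141.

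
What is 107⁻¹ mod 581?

543

gcd(581, 107):
  581 = 5×107 + 46
  107 = 2×46 + 15
  46 = 3×15 + 1
  15 = 15×1
so gcd(581, 107) = 1.
Back-substitute for Bézout coefficients:
  1 = 46 - 3×15
  ... = 107×(-38) + 581×(7)
So 107×-38 ≡ 1 (mod 581), and -38 mod 581 = 543.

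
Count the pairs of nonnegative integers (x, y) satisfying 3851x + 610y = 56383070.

24

gcd(3851, 610):
  3851 = 6*610 + 191
  610 = 3*191 + 37
  191 = 5*37 + 6
  37 = 6*6 + 1
  6 = 6*1
so gcd(3851, 610) = 1.
Back-substitute for Bézout coefficients:
  1 = 37 - 6*6
  ... = 3851*(-99) + 610*(625)
Scale by 56383070: one solution is (-5581923930, 35239418750). Reduce x mod 610: (20, 92305).
General: x = 20 + 610t, y = 92305 - 3851t.
x ≥ 0 ⇒ t ≥ 0; y ≥ 0 ⇒ t ≤ 23. So t ∈ [0, 23]: 24 solutions.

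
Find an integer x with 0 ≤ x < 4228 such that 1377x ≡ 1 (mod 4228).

2005

gcd(4228, 1377) = 1  (4228 = 3·1377 + 97, 1377 = 14·97 + 19, 97 = 5·19 + 2, 19 = 9·2 + 1, 2 = 2·1).
Back-substituting, 1377·(2005) + 4228·(-653) = 1.
So 1377·2005 ≡ 1 (mod 4228), and 2005 mod 4228 = 2005.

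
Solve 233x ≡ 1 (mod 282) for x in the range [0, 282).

23

gcd(282, 233) = 1  (282 = 1×233 + 49, 233 = 4×49 + 37, 49 = 1×37 + 12, 37 = 3×12 + 1, 12 = 12×1).
Back-substituting, 233×(23) + 282×(-19) = 1.
So 233×23 ≡ 1 (mod 282), and 23 mod 282 = 23.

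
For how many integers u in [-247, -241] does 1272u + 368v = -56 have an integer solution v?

0

gcd(1272, 368) = 8.
By Bézout, 1272*(11) + 368*(-38) = 8.
Particular solution: (15, -52).
General solution: u = 15 + 46t, v = -52 - 159t for integer t.
-247 ≤ 15 + 46t ≤ -241 gives t ∈ [-5, -6], which is 0 values.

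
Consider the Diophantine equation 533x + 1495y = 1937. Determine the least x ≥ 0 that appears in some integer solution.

gcd(1495, 533):
  1495 = 2×533 + 429
  533 = 1×429 + 104
  429 = 4×104 + 13
  104 = 8×13
so gcd(1495, 533) = 13.
13 divides 1937, so solutions exist.
Back-substitute for Bézout coefficients:
  13 = 429 - 4×104
  ... = 533×(-14) + 1495×(5)
Scale by 1937/13 = 149: (x₀, y₀) = (-2086, 745).
General solution: x = -2086 + 115t, y = 745 - 41t for integer t.
x ≥ 0: smallest is -2086 mod 115 = 99 (at t = 19), with y = -34.

99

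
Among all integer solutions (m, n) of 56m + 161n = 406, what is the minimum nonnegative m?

gcd(161, 56) = 7  (161 = 2×56 + 49, 56 = 1×49 + 7, 49 = 7×7).
7 divides 406, so solutions exist.
Back-substituting, 56×(3) + 161×(-1) = 7.
Scale by 406/7 = 58: (m₀, n₀) = (174, -58).
General solution: m = 174 + 23t, n = -58 - 8t for integer t.
m ≥ 0: smallest is 174 mod 23 = 13 (at t = -7), with n = -2.

13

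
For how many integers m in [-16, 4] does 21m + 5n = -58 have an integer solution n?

4

gcd(21, 5) = 1.
By Bézout, 21·(1) + 5·(-4) = 1.
Particular solution: (2, -20).
General solution: m = 2 + 5t, n = -20 - 21t for integer t.
-16 ≤ 2 + 5t ≤ 4 gives t ∈ [-3, 0], which is 4 values.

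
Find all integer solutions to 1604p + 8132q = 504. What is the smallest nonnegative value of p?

994

gcd(8132, 1604) = 4.
4 divides 504, so solutions exist.
By Bézout, 1604×(-218) + 8132×(43) = 4.
Scale by 504/4 = 126: (p₀, q₀) = (-27468, 5418).
General solution: p = -27468 + 2033t, q = 5418 - 401t for integer t.
p ≥ 0: smallest is -27468 mod 2033 = 994 (at t = 14), with q = -196.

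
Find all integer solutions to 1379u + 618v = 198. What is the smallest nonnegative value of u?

gcd(1379, 618):
  1379 = 2·618 + 143
  618 = 4·143 + 46
  143 = 3·46 + 5
  46 = 9·5 + 1
  5 = 5·1
so gcd(1379, 618) = 1.
1 divides 198, so solutions exist.
Back-substitute for Bézout coefficients:
  1 = 46 - 9·5
  ... = 1379·(-121) + 618·(270)
Scale by 198/1 = 198: (u₀, v₀) = (-23958, 53460).
General solution: u = -23958 + 618t, v = 53460 - 1379t for integer t.
u ≥ 0: smallest is -23958 mod 618 = 144 (at t = 39), with v = -321.

144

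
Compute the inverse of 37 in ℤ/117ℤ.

gcd(117, 37) = 1.
By Bézout, 37*(19) + 117*(-6) = 1.
So 37*19 ≡ 1 (mod 117), and 19 mod 117 = 19.

19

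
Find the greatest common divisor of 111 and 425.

gcd(425, 111) = 1  (425 = 3*111 + 92, 111 = 1*92 + 19, 92 = 4*19 + 16, 19 = 1*16 + 3, 16 = 5*3 + 1, 3 = 3*1).

1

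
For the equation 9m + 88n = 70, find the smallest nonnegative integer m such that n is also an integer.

86

gcd(88, 9) = 1  (88 = 9×9 + 7, 9 = 1×7 + 2, 7 = 3×2 + 1, 2 = 2×1).
1 divides 70, so solutions exist.
Back-substituting, 9×(-39) + 88×(4) = 1.
Scale by 70/1 = 70: (m₀, n₀) = (-2730, 280).
General solution: m = -2730 + 88t, n = 280 - 9t for integer t.
m ≥ 0: smallest is -2730 mod 88 = 86 (at t = 32), with n = -8.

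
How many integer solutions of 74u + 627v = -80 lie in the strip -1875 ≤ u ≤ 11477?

21

gcd(627, 74) = 1  (627 = 8×74 + 35, 74 = 2×35 + 4, 35 = 8×4 + 3, 4 = 1×3 + 1, 3 = 3×1).
Back-substituting, 74×(161) + 627×(-19) = 1.
Scale by -80: particular solution (-12880, 1520); reduce u mod 627: (287, -34).
General solution: u = 287 + 627t, v = -34 - 74t for integer t.
-1875 ≤ 287 + 627t ≤ 11477 gives t ∈ [-3, 17], which is 21 values.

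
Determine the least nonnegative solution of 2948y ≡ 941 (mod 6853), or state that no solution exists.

no solution

gcd(6853, 2948):
  6853 = 2*2948 + 957
  2948 = 3*957 + 77
  957 = 12*77 + 33
  77 = 2*33 + 11
  33 = 3*11
so gcd(6853, 2948) = 11.
11 does not divide 941, so the congruence has no solution.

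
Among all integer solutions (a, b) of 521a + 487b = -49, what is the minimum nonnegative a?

328

gcd(521, 487):
  521 = 1×487 + 34
  487 = 14×34 + 11
  34 = 3×11 + 1
  11 = 11×1
so gcd(521, 487) = 1.
1 divides -49, so solutions exist.
Back-substitute for Bézout coefficients:
  1 = 34 - 3×11
  ... = 521×(43) + 487×(-46)
Scale by -49/1 = -49: (a₀, b₀) = (-2107, 2254).
General solution: a = -2107 + 487t, b = 2254 - 521t for integer t.
a ≥ 0: smallest is -2107 mod 487 = 328 (at t = 5), with b = -351.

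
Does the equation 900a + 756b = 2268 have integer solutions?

gcd(900, 756):
  900 = 1·756 + 144
  756 = 5·144 + 36
  144 = 4·36
so gcd(900, 756) = 36.
36 divides 2268, so integer solutions exist.

yes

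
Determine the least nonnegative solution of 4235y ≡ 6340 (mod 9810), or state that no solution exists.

1484

gcd(9810, 4235) = 5  (9810 = 2·4235 + 1340, 4235 = 3·1340 + 215, 1340 = 6·215 + 50, 215 = 4·50 + 15, 50 = 3·15 + 5, 15 = 3·5).
5 divides 6340, so solutions exist.
Back-substituting, 4235·(-593) + 9810·(256) = 5.
So 4235·(-593) ≡ 5 (mod 9810); multiply by 1268: y ≡ -751924 (mod 1962).
Smallest nonnegative: y = -751924 mod 1962 = 1484.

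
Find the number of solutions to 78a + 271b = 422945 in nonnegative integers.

20

gcd(271, 78):
  271 = 3*78 + 37
  78 = 2*37 + 4
  37 = 9*4 + 1
  4 = 4*1
so gcd(271, 78) = 1.
Back-substitute for Bézout coefficients:
  1 = 37 - 9*4
  ... = 78*(-66) + 271*(19)
Scale by 422945: one solution is (-27914370, 8035955). Reduce a mod 271: (256, 1487).
General: a = 256 + 271t, b = 1487 - 78t.
a ≥ 0 ⇒ t ≥ 0; b ≥ 0 ⇒ t ≤ 19. So t ∈ [0, 19]: 20 solutions.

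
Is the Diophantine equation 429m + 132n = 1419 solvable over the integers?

yes

gcd(429, 132) = 33  (429 = 3*132 + 33, 132 = 4*33).
33 divides 1419, so integer solutions exist.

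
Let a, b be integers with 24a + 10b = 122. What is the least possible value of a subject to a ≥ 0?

gcd(24, 10) = 2.
2 divides 122, so solutions exist.
By Bézout, 24·(-2) + 10·(5) = 2.
Scale by 122/2 = 61: (a₀, b₀) = (-122, 305).
General solution: a = -122 + 5t, b = 305 - 12t for integer t.
a ≥ 0: smallest is -122 mod 5 = 3 (at t = 25), with b = 5.

3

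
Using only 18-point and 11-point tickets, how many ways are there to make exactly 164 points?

1

Need nonnegative integers with 18j + 11k = 164.
gcd(18, 11) = 1, and 18·(-3) + 11·(5) = 1.
So (j₀, k₀) = (-492, 820); general j = -492 + 11t, k = 820 - 18t.
j ≥ 0 ⇒ t ≥ 45; k ≥ 0 ⇒ t ≤ 45. That's 1 value of t.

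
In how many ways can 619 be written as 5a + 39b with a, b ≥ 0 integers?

3

gcd(39, 5) = 1  (39 = 7·5 + 4, 5 = 1·4 + 1, 4 = 4·1).
Back-substituting, 5·(8) + 39·(-1) = 1.
Scale by 619: one solution is (4952, -619). Reduce a mod 39: (38, 11).
General: a = 38 + 39t, b = 11 - 5t.
a ≥ 0 ⇒ t ≥ 0; b ≥ 0 ⇒ t ≤ 2. So t ∈ [0, 2]: 3 solutions.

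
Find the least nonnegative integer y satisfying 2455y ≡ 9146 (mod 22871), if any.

gcd(22871, 2455) = 1  (22871 = 9·2455 + 776, 2455 = 3·776 + 127, 776 = 6·127 + 14, 127 = 9·14 + 1, 14 = 14·1).
1 divides 9146, so solutions exist.
Back-substituting, 2455·(1621) + 22871·(-174) = 1.
So 2455·(1621) ≡ 1 (mod 22871); multiply by 9146: y ≡ 14825666 (mod 22871).
Smallest nonnegative: y = 14825666 mod 22871 = 5258.

5258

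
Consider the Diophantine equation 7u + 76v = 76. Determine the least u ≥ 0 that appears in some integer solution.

gcd(76, 7) = 1.
1 divides 76, so solutions exist.
By Bézout, 7*(11) + 76*(-1) = 1.
Scale by 76/1 = 76: (u₀, v₀) = (836, -76).
General solution: u = 836 + 76t, v = -76 - 7t for integer t.
u ≥ 0: smallest is 836 mod 76 = 0 (at t = -11), with v = 1.

0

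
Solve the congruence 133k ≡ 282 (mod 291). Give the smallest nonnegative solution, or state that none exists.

24

gcd(291, 133) = 1.
1 divides 282, so solutions exist.
By Bézout, 133*(-35) + 291*(16) = 1.
So 133*(-35) ≡ 1 (mod 291); multiply by 282: k ≡ -9870 (mod 291).
Smallest nonnegative: k = -9870 mod 291 = 24.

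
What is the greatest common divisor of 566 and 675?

gcd(675, 566):
  675 = 1×566 + 109
  566 = 5×109 + 21
  109 = 5×21 + 4
  21 = 5×4 + 1
  4 = 4×1
so gcd(675, 566) = 1.

1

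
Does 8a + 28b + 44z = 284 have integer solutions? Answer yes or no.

yes

gcd(28, 8) = 4  (28 = 3·8 + 4, 8 = 2·4).
gcd(4, 44) = 4.
4 divides 284, so integer solutions exist.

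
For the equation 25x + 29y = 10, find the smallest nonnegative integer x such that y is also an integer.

12

gcd(29, 25) = 1.
1 divides 10, so solutions exist.
By Bézout, 25*(7) + 29*(-6) = 1.
Scale by 10/1 = 10: (x₀, y₀) = (70, -60).
General solution: x = 70 + 29t, y = -60 - 25t for integer t.
x ≥ 0: smallest is 70 mod 29 = 12 (at t = -2), with y = -10.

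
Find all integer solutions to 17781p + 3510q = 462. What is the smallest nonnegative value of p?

gcd(17781, 3510):
  17781 = 5*3510 + 231
  3510 = 15*231 + 45
  231 = 5*45 + 6
  45 = 7*6 + 3
  6 = 2*3
so gcd(17781, 3510) = 3.
3 divides 462, so solutions exist.
Back-substitute for Bézout coefficients:
  3 = 45 - 7*6
  ... = 17781*(-547) + 3510*(2771)
Scale by 462/3 = 154: (p₀, q₀) = (-84238, 426734).
General solution: p = -84238 + 1170t, q = 426734 - 5927t for integer t.
p ≥ 0: smallest is -84238 mod 1170 = 2 (at t = 72), with q = -10.

2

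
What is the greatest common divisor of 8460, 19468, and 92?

4

gcd(19468, 8460):
  19468 = 2×8460 + 2548
  8460 = 3×2548 + 816
  2548 = 3×816 + 100
  816 = 8×100 + 16
  100 = 6×16 + 4
  16 = 4×4
so gcd(19468, 8460) = 4.
gcd(4, 92) = 4.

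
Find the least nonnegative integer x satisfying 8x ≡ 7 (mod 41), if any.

6

gcd(41, 8) = 1.
1 divides 7, so solutions exist.
By Bézout, 8·(-5) + 41·(1) = 1.
So 8·(-5) ≡ 1 (mod 41); multiply by 7: x ≡ -35 (mod 41).
Smallest nonnegative: x = -35 mod 41 = 6.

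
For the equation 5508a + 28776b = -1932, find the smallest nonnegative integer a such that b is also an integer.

gcd(28776, 5508):
  28776 = 5*5508 + 1236
  5508 = 4*1236 + 564
  1236 = 2*564 + 108
  564 = 5*108 + 24
  108 = 4*24 + 12
  24 = 2*12
so gcd(28776, 5508) = 12.
12 divides -1932, so solutions exist.
Back-substitute for Bézout coefficients:
  12 = 108 - 4*24
  ... = 5508*(-1071) + 28776*(205)
Scale by -1932/12 = -161: (a₀, b₀) = (172431, -33005).
General solution: a = 172431 + 2398t, b = -33005 - 459t for integer t.
a ≥ 0: smallest is 172431 mod 2398 = 2173 (at t = -71), with b = -416.

2173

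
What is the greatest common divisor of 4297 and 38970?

gcd(38970, 4297):
  38970 = 9×4297 + 297
  4297 = 14×297 + 139
  297 = 2×139 + 19
  139 = 7×19 + 6
  19 = 3×6 + 1
  6 = 6×1
so gcd(38970, 4297) = 1.

1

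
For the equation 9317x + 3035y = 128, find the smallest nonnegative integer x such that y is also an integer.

1604

gcd(9317, 3035) = 1.
1 divides 128, so solutions exist.
By Bézout, 9317*(-272) + 3035*(835) = 1.
Scale by 128/1 = 128: (x₀, y₀) = (-34816, 106880).
General solution: x = -34816 + 3035t, y = 106880 - 9317t for integer t.
x ≥ 0: smallest is -34816 mod 3035 = 1604 (at t = 12), with y = -4924.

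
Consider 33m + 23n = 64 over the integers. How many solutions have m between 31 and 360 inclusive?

gcd(33, 23) = 1.
By Bézout, 33×(7) + 23×(-10) = 1.
Particular solution: (11, -13).
General solution: m = 11 + 23t, n = -13 - 33t for integer t.
31 ≤ 11 + 23t ≤ 360 gives t ∈ [1, 15], which is 15 values.

15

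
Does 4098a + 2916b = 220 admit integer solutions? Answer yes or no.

no

gcd(4098, 2916):
  4098 = 1×2916 + 1182
  2916 = 2×1182 + 552
  1182 = 2×552 + 78
  552 = 7×78 + 6
  78 = 13×6
so gcd(4098, 2916) = 6.
6 does not divide 220 (remainder 4), so no integer solutions.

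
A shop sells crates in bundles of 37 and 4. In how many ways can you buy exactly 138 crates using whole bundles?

Need nonnegative integers with 37j + 4k = 138.
gcd(37, 4) = 1, and 37·(1) + 4·(-9) = 1.
So (j₀, k₀) = (138, -1242); general j = 138 + 4t, k = -1242 - 37t.
j ≥ 0 ⇒ t ≥ -34; k ≥ 0 ⇒ t ≤ -34. That's 1 value of t.

1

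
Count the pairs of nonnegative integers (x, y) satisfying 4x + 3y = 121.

10

gcd(4, 3) = 1  (4 = 1×3 + 1, 3 = 3×1).
Back-substituting, 4×(1) + 3×(-1) = 1.
Scale by 121: one solution is (121, -121). Reduce x mod 3: (1, 39).
General: x = 1 + 3t, y = 39 - 4t.
x ≥ 0 ⇒ t ≥ 0; y ≥ 0 ⇒ t ≤ 9. So t ∈ [0, 9]: 10 solutions.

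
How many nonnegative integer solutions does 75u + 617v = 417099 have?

9

gcd(617, 75):
  617 = 8·75 + 17
  75 = 4·17 + 7
  17 = 2·7 + 3
  7 = 2·3 + 1
  3 = 3·1
so gcd(617, 75) = 1.
Back-substitute for Bézout coefficients:
  1 = 7 - 2·3
  ... = 75·(181) + 617·(-22)
Scale by 417099: one solution is (75494919, -9176178). Reduce u mod 617: (33, 672).
General: u = 33 + 617t, v = 672 - 75t.
u ≥ 0 ⇒ t ≥ 0; v ≥ 0 ⇒ t ≤ 8. So t ∈ [0, 8]: 9 solutions.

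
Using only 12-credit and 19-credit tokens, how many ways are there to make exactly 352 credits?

Need nonnegative integers with 12j + 19k = 352.
gcd(12, 19) = 1, and 12·(8) + 19·(-5) = 1.
So (j₀, k₀) = (2816, -1760); general j = 2816 + 19t, k = -1760 - 12t.
j ≥ 0 ⇒ t ≥ -148; k ≥ 0 ⇒ t ≤ -147. That's 2 values of t.

2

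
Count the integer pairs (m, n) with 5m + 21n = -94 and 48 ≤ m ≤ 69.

1

gcd(21, 5) = 1  (21 = 4·5 + 1, 5 = 5·1).
Back-substituting, 5·(-4) + 21·(1) = 1.
Scale by -94: particular solution (376, -94); reduce m mod 21: (19, -9).
General solution: m = 19 + 21t, n = -9 - 5t for integer t.
48 ≤ 19 + 21t ≤ 69 gives t ∈ [2, 2], which is 1 value.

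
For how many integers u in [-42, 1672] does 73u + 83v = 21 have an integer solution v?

gcd(83, 73) = 1  (83 = 1×73 + 10, 73 = 7×10 + 3, 10 = 3×3 + 1, 3 = 3×1).
Back-substituting, 73×(-25) + 83×(22) = 1.
Scale by 21: particular solution (-525, 462); reduce u mod 83: (56, -49).
General solution: u = 56 + 83t, v = -49 - 73t for integer t.
-42 ≤ 56 + 83t ≤ 1672 gives t ∈ [-1, 19], which is 21 values.

21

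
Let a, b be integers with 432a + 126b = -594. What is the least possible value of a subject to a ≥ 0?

gcd(432, 126) = 18  (432 = 3·126 + 54, 126 = 2·54 + 18, 54 = 3·18).
18 divides -594, so solutions exist.
Back-substituting, 432·(-2) + 126·(7) = 18.
Scale by -594/18 = -33: (a₀, b₀) = (66, -231).
General solution: a = 66 + 7t, b = -231 - 24t for integer t.
a ≥ 0: smallest is 66 mod 7 = 3 (at t = -9), with b = -15.

3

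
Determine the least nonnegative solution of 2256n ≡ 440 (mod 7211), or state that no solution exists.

gcd(7211, 2256) = 1  (7211 = 3·2256 + 443, 2256 = 5·443 + 41, 443 = 10·41 + 33, 41 = 1·33 + 8, 33 = 4·8 + 1, 8 = 8·1).
1 divides 440, so solutions exist.
Back-substituting, 2256·(-879) + 7211·(275) = 1.
So 2256·(-879) ≡ 1 (mod 7211); multiply by 440: n ≡ -386760 (mod 7211).
Smallest nonnegative: n = -386760 mod 7211 = 2634.

2634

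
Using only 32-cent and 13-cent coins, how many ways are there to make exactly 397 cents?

1

Need nonnegative integers with 32j + 13k = 397.
gcd(32, 13) = 1, and 32·(-2) + 13·(5) = 1.
So (j₀, k₀) = (-794, 1985); general j = -794 + 13t, k = 1985 - 32t.
j ≥ 0 ⇒ t ≥ 62; k ≥ 0 ⇒ t ≤ 62. That's 1 value of t.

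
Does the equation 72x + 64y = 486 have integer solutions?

gcd(72, 64) = 8  (72 = 1×64 + 8, 64 = 8×8).
8 does not divide 486 (remainder 6), so no integer solutions.

no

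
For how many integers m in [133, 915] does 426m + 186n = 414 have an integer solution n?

gcd(426, 186) = 6.
By Bézout, 426×(7) + 186×(-16) = 6.
Particular solution: (18, -39).
General solution: m = 18 + 31t, n = -39 - 71t for integer t.
133 ≤ 18 + 31t ≤ 915 gives t ∈ [4, 28], which is 25 values.

25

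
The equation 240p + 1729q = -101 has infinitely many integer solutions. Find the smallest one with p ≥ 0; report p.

1073

gcd(1729, 240):
  1729 = 7×240 + 49
  240 = 4×49 + 44
  49 = 1×44 + 5
  44 = 8×5 + 4
  5 = 1×4 + 1
  4 = 4×1
so gcd(1729, 240) = 1.
1 divides -101, so solutions exist.
Back-substitute for Bézout coefficients:
  1 = 5 - 1×4
  ... = 240×(-353) + 1729×(49)
Scale by -101/1 = -101: (p₀, q₀) = (35653, -4949).
General solution: p = 35653 + 1729t, q = -4949 - 240t for integer t.
p ≥ 0: smallest is 35653 mod 1729 = 1073 (at t = -20), with q = -149.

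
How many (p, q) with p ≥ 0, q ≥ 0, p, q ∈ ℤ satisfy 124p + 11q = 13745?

gcd(124, 11) = 1  (124 = 11×11 + 3, 11 = 3×3 + 2, 3 = 1×2 + 1, 2 = 2×1).
Back-substituting, 124×(4) + 11×(-45) = 1.
Scale by 13745: one solution is (54980, -618525). Reduce p mod 11: (2, 1227).
General: p = 2 + 11t, q = 1227 - 124t.
p ≥ 0 ⇒ t ≥ 0; q ≥ 0 ⇒ t ≤ 9. So t ∈ [0, 9]: 10 solutions.

10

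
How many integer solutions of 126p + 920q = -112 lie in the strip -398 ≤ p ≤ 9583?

21

gcd(920, 126):
  920 = 7×126 + 38
  126 = 3×38 + 12
  38 = 3×12 + 2
  12 = 6×2
so gcd(920, 126) = 2.
Back-substitute for Bézout coefficients:
  2 = 38 - 3×12
  ... = 126×(-73) + 920×(10)
Scale by -56: particular solution (4088, -560); reduce p mod 460: (408, -56).
General solution: p = 408 + 460t, q = -56 - 63t for integer t.
-398 ≤ 408 + 460t ≤ 9583 gives t ∈ [-1, 19], which is 21 values.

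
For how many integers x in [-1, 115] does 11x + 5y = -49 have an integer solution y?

23

gcd(11, 5):
  11 = 2×5 + 1
  5 = 5×1
so gcd(11, 5) = 1.
Back-substitute for Bézout coefficients:
  1 = 11 - 2×5
  ... = 11×(1) + 5×(-2)
Scale by -49: particular solution (-49, 98); reduce x mod 5: (1, -12).
General solution: x = 1 + 5t, y = -12 - 11t for integer t.
-1 ≤ 1 + 5t ≤ 115 gives t ∈ [0, 22], which is 23 values.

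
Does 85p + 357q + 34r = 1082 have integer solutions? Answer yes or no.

gcd(357, 85) = 17  (357 = 4×85 + 17, 85 = 5×17).
gcd(17, 34) = 17.
17 does not divide 1082 (remainder 11), so no integer solutions.

no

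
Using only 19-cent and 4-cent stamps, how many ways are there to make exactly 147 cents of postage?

Need nonnegative integers with 19j + 4k = 147.
gcd(19, 4) = 1, and 19·(-1) + 4·(5) = 1.
So (j₀, k₀) = (-147, 735); general j = -147 + 4t, k = 735 - 19t.
j ≥ 0 ⇒ t ≥ 37; k ≥ 0 ⇒ t ≤ 38. That's 2 values of t.

2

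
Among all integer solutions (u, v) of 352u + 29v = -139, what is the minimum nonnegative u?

16

gcd(352, 29):
  352 = 12·29 + 4
  29 = 7·4 + 1
  4 = 4·1
so gcd(352, 29) = 1.
1 divides -139, so solutions exist.
Back-substitute for Bézout coefficients:
  1 = 29 - 7·4
  ... = 352·(-7) + 29·(85)
Scale by -139/1 = -139: (u₀, v₀) = (973, -11815).
General solution: u = 973 + 29t, v = -11815 - 352t for integer t.
u ≥ 0: smallest is 973 mod 29 = 16 (at t = -33), with v = -199.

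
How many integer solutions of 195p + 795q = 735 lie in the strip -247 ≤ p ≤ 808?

gcd(795, 195) = 15.
By Bézout, 195×(-4) + 795×(1) = 15.
Particular solution: (16, -3).
General solution: p = 16 + 53t, q = -3 - 13t for integer t.
-247 ≤ 16 + 53t ≤ 808 gives t ∈ [-4, 14], which is 19 values.

19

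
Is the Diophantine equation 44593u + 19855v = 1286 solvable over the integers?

gcd(44593, 19855) = 19  (44593 = 2·19855 + 4883, 19855 = 4·4883 + 323, 4883 = 15·323 + 38, 323 = 8·38 + 19, 38 = 2·19).
19 does not divide 1286 (remainder 13), so no integer solutions.

no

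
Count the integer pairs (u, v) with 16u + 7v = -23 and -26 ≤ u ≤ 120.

21

gcd(16, 7):
  16 = 2×7 + 2
  7 = 3×2 + 1
  2 = 2×1
so gcd(16, 7) = 1.
Back-substitute for Bézout coefficients:
  1 = 7 - 3×2
  ... = 16×(-3) + 7×(7)
Scale by -23: particular solution (69, -161); reduce u mod 7: (6, -17).
General solution: u = 6 + 7t, v = -17 - 16t for integer t.
-26 ≤ 6 + 7t ≤ 120 gives t ∈ [-4, 16], which is 21 values.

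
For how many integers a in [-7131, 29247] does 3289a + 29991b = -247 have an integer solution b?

gcd(29991, 3289) = 13.
By Bézout, 3289×(538) + 29991×(-59) = 13.
Particular solution: (1313, -144).
General solution: a = 1313 + 2307t, b = -144 - 253t for integer t.
-7131 ≤ 1313 + 2307t ≤ 29247 gives t ∈ [-3, 12], which is 16 values.

16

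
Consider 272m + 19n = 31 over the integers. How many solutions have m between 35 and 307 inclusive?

15

gcd(272, 19) = 1.
By Bézout, 272×(-3) + 19×(43) = 1.
Particular solution: (2, -27).
General solution: m = 2 + 19t, n = -27 - 272t for integer t.
35 ≤ 2 + 19t ≤ 307 gives t ∈ [2, 16], which is 15 values.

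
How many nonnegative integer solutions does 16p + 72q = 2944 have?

21

gcd(72, 16) = 8.
By Bézout, 16·(-4) + 72·(1) = 8.
One solution: (4, 40).
General: p = 4 + 9t, q = 40 - 2t.
p ≥ 0 ⇒ t ≥ 0; q ≥ 0 ⇒ t ≤ 20. So t ∈ [0, 20]: 21 solutions.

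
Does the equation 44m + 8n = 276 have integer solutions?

yes

gcd(44, 8) = 4  (44 = 5×8 + 4, 8 = 2×4).
4 divides 276, so integer solutions exist.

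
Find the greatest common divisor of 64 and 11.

gcd(64, 11):
  64 = 5·11 + 9
  11 = 1·9 + 2
  9 = 4·2 + 1
  2 = 2·1
so gcd(64, 11) = 1.

1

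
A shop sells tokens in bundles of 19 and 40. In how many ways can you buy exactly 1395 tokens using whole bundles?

2

Need nonnegative integers with 19j + 40k = 1395.
gcd(19, 40) = 1, and 19·(19) + 40·(-9) = 1.
So (j₀, k₀) = (26505, -12555); general j = 26505 + 40t, k = -12555 - 19t.
j ≥ 0 ⇒ t ≥ -662; k ≥ 0 ⇒ t ≤ -661. That's 2 values of t.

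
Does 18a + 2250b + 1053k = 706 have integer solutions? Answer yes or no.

no

gcd(2250, 18):
  2250 = 125·18
so gcd(2250, 18) = 18.
gcd(18, 1053) = 9.
9 does not divide 706 (remainder 4), so no integer solutions.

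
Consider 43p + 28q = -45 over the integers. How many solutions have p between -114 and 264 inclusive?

13

gcd(43, 28):
  43 = 1*28 + 15
  28 = 1*15 + 13
  15 = 1*13 + 2
  13 = 6*2 + 1
  2 = 2*1
so gcd(43, 28) = 1.
Back-substitute for Bézout coefficients:
  1 = 13 - 6*2
  ... = 43*(-13) + 28*(20)
Scale by -45: particular solution (585, -900); reduce p mod 28: (25, -40).
General solution: p = 25 + 28t, q = -40 - 43t for integer t.
-114 ≤ 25 + 28t ≤ 264 gives t ∈ [-4, 8], which is 13 values.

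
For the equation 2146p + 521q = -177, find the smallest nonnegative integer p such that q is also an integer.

gcd(2146, 521):
  2146 = 4×521 + 62
  521 = 8×62 + 25
  62 = 2×25 + 12
  25 = 2×12 + 1
  12 = 12×1
so gcd(2146, 521) = 1.
1 divides -177, so solutions exist.
Back-substitute for Bézout coefficients:
  1 = 25 - 2×12
  ... = 2146×(-42) + 521×(173)
Scale by -177/1 = -177: (p₀, q₀) = (7434, -30621).
General solution: p = 7434 + 521t, q = -30621 - 2146t for integer t.
p ≥ 0: smallest is 7434 mod 521 = 140 (at t = -14), with q = -577.

140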